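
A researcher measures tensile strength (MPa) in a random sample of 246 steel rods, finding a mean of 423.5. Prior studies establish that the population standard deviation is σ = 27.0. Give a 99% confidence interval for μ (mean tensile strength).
(419.07, 427.93)

z-interval (σ known):
z* = 2.576 for 99% confidence

Margin of error = z* · σ/√n = 2.576 · 27.0/√246 = 4.43

CI: (423.5 - 4.43, 423.5 + 4.43) = (419.07, 427.93)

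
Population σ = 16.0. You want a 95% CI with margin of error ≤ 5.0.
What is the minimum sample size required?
n ≥ 40

For margin E ≤ 5.0:
n ≥ (z* · σ / E)²
n ≥ (1.960 · 16.0 / 5.0)²
n ≥ 39.34

Minimum n = 40 (rounding up)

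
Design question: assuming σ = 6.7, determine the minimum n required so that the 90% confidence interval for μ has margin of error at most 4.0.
n ≥ 8

For margin E ≤ 4.0:
n ≥ (z* · σ / E)²
n ≥ (1.645 · 6.7 / 4.0)²
n ≥ 7.59

Minimum n = 8 (rounding up)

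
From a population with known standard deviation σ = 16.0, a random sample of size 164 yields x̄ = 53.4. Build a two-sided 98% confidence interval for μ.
(50.49, 56.31)

z-interval (σ known):
z* = 2.326 for 98% confidence

Margin of error = z* · σ/√n = 2.326 · 16.0/√164 = 2.91

CI: (53.4 - 2.91, 53.4 + 2.91) = (50.49, 56.31)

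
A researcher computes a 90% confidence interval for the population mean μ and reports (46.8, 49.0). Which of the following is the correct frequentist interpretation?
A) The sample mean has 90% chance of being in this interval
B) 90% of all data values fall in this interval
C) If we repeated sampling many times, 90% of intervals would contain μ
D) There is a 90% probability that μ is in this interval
C

A) Wrong — x̄ is observed and sits in the interval by construction.
B) Wrong — a CI is about the parameter μ, not individual data values.
C) Correct — this is the frequentist long-run coverage interpretation.
D) Wrong — μ is fixed; the randomness lives in the interval, not in μ.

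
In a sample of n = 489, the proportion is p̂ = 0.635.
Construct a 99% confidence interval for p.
(0.579, 0.691)

Proportion CI:
SE = √(p̂(1-p̂)/n) = √(0.635 · 0.365 / 489) = 0.02177

z* = 2.576
Margin = z* · SE = 2.576 · 0.02177 = 0.0561

CI: 0.635 ± 0.0561 = (0.579, 0.691)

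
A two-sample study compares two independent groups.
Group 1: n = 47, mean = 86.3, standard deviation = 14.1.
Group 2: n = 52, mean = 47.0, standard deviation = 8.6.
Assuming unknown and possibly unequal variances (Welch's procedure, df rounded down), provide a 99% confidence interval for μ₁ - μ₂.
(33.01, 45.59)

Difference: x̄₁ - x̄₂ = 39.30
SE = √(s₁²/n₁ + s₂²/n₂) = √(14.1²/47 + 8.6²/52) = 2.3775
df = 74.53 → 74 (Welch–Satterthwaite, rounded down)
t* = 2.644

CI: 39.30 ± 2.644 · 2.3775 = 39.30 ± 6.29 = (33.01, 45.59)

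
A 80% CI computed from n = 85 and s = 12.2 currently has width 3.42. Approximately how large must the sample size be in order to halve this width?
n ≈ 340

CI width ∝ 1/√n
To reduce width by factor 2, need √n to grow by 2 → need 2² = 4 times as many samples.

Current: n = 85, width = 3.42
New: n = 340, width ≈ 1.70

Width reduced by factor of 3.42/1.70 = 2.01.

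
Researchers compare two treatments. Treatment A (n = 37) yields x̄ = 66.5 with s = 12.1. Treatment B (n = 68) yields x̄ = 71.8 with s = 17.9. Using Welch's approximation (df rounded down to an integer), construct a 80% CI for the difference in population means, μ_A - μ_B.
(-9.10, -1.50)

Difference: x̄₁ - x̄₂ = -5.30
SE = √(s₁²/n₁ + s₂²/n₂) = √(12.1²/37 + 17.9²/68) = 2.9443
df = 98.07 → 98 (Welch–Satterthwaite, rounded down)
t* = 1.290

CI: -5.30 ± 1.290 · 2.9443 = -5.30 ± 3.80 = (-9.10, -1.50)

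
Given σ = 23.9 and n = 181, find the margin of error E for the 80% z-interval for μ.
Margin of error = 2.28

Margin of error = z* · σ/√n
= 1.282 · 23.9/√181
= 1.282 · 23.9/13.4536
= 2.28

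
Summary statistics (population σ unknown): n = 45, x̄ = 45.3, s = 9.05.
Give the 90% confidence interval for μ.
(43.03, 47.57)

t-interval (σ unknown):
df = n - 1 = 44
t* = 1.680 for 90% confidence

Margin of error = t* · s/√n = 1.680 · 9.05/√45 = 2.27

CI: (43.03, 47.57)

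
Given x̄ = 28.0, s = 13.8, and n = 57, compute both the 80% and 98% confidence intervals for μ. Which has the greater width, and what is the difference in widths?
98% CI is wider by 4.02

df = 56
80% CI: t* = 1.297, (25.63, 30.37), width = 2 · t* · s/√n = 4.74
98% CI: t* = 2.395, (23.62, 32.38), width = 2 · t* · s/√n = 8.76

The 98% CI is wider by 8.76 - 4.74 = 4.02.
Higher confidence requires a wider interval.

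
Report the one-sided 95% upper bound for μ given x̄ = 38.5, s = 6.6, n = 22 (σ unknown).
μ ≤ 40.92

Upper bound (one-sided):
t* = 1.721 (one-sided for 95%)
Upper bound = x̄ + t* · s/√n = 38.5 + 1.721 · 6.6/√22 = 40.92

We are 95% confident that μ ≤ 40.92.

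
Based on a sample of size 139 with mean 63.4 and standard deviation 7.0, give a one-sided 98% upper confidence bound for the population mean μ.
μ ≤ 64.63

Upper bound (one-sided):
t* = 2.073 (one-sided for 98%)
Upper bound = x̄ + t* · s/√n = 63.4 + 2.073 · 7.0/√139 = 64.63

We are 98% confident that μ ≤ 64.63.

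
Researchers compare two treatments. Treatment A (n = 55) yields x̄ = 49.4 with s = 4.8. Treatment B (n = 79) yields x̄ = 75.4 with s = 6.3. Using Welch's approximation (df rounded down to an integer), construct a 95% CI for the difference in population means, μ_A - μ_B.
(-27.90, -24.10)

Difference: x̄₁ - x̄₂ = -26.00
SE = √(s₁²/n₁ + s₂²/n₂) = √(4.8²/55 + 6.3²/79) = 0.9599
df = 130.87 → 130 (Welch–Satterthwaite, rounded down)
t* = 1.978

CI: -26.00 ± 1.978 · 0.9599 = -26.00 ± 1.90 = (-27.90, -24.10)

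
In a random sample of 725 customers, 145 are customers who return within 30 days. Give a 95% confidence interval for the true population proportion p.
(0.171, 0.229)

Proportion CI:
p̂ = 145/725 = 0.20000
SE = √(p̂(1-p̂)/n) = √(0.20000 · 0.80000 / 725) = 0.01486

z* = 1.960
Margin = z* · SE = 1.960 · 0.01486 = 0.0291

CI: 0.20000 ± 0.0291 = (0.171, 0.229)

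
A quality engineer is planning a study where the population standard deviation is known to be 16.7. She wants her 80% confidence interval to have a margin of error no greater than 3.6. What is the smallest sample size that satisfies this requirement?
n ≥ 36

For margin E ≤ 3.6:
n ≥ (z* · σ / E)²
n ≥ (1.282 · 16.7 / 3.6)²
n ≥ 35.37

Minimum n = 36 (rounding up)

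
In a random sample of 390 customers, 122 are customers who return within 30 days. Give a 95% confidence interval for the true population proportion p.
(0.267, 0.359)

Proportion CI:
p̂ = 122/390 = 0.31282
SE = √(p̂(1-p̂)/n) = √(0.31282 · 0.68718 / 390) = 0.02348

z* = 1.960
Margin = z* · SE = 1.960 · 0.02348 = 0.0460

CI: 0.31282 ± 0.0460 = (0.267, 0.359)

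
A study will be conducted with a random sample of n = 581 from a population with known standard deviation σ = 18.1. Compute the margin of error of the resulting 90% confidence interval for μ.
Margin of error = 1.24

Margin of error = z* · σ/√n
= 1.645 · 18.1/√581
= 1.645 · 18.1/24.1039
= 1.24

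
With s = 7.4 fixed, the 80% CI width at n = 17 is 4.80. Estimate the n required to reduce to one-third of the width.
n ≈ 153

CI width ∝ 1/√n
To reduce width by factor 3, need √n to grow by 3 → need 3² = 9 times as many samples.

Current: n = 17, width = 4.80
New: n = 153, width ≈ 1.54

Width reduced by factor of 4.80/1.54 = 3.12.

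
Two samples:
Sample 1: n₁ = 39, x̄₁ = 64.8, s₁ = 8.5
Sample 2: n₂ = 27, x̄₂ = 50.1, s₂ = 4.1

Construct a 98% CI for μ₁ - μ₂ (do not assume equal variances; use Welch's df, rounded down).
(10.94, 18.46)

Difference: x̄₁ - x̄₂ = 14.70
SE = √(s₁²/n₁ + s₂²/n₂) = √(8.5²/39 + 4.1²/27) = 1.5733
df = 58.22 → 58 (Welch–Satterthwaite, rounded down)
t* = 2.392

CI: 14.70 ± 2.392 · 1.5733 = 14.70 ± 3.76 = (10.94, 18.46)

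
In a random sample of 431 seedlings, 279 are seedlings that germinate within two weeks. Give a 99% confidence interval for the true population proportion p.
(0.588, 0.707)

Proportion CI:
p̂ = 279/431 = 0.64733
SE = √(p̂(1-p̂)/n) = √(0.64733 · 0.35267 / 431) = 0.02301

z* = 2.576
Margin = z* · SE = 2.576 · 0.02301 = 0.0593

CI: 0.64733 ± 0.0593 = (0.588, 0.707)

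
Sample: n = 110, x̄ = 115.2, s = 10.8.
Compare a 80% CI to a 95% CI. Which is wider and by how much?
95% CI is wider by 1.43

df = 109
80% CI: t* = 1.289, (113.87, 116.53), width = 2 · t* · s/√n = 2.65
95% CI: t* = 1.982, (113.16, 117.24), width = 2 · t* · s/√n = 4.08

The 95% CI is wider by 4.08 - 2.65 = 1.43.
Higher confidence requires a wider interval.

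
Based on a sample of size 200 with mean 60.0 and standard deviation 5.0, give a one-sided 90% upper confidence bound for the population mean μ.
μ ≤ 60.45

Upper bound (one-sided):
t* = 1.286 (one-sided for 90%)
Upper bound = x̄ + t* · s/√n = 60.0 + 1.286 · 5.0/√200 = 60.45

We are 90% confident that μ ≤ 60.45.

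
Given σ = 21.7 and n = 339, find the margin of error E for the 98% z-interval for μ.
Margin of error = 2.74

Margin of error = z* · σ/√n
= 2.326 · 21.7/√339
= 2.326 · 21.7/18.4120
= 2.74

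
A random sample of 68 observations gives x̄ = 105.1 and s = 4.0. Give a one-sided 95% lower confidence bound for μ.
μ ≥ 104.29

Lower bound (one-sided):
t* = 1.668 (one-sided for 95%)
Lower bound = x̄ - t* · s/√n = 105.1 - 1.668 · 4.0/√68 = 104.29

We are 95% confident that μ ≥ 104.29.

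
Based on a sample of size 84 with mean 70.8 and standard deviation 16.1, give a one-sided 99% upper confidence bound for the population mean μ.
μ ≤ 74.97

Upper bound (one-sided):
t* = 2.372 (one-sided for 99%)
Upper bound = x̄ + t* · s/√n = 70.8 + 2.372 · 16.1/√84 = 74.97

We are 99% confident that μ ≤ 74.97.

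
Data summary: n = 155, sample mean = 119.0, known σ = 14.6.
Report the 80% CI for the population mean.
(117.50, 120.50)

z-interval (σ known):
z* = 1.282 for 80% confidence

Margin of error = z* · σ/√n = 1.282 · 14.6/√155 = 1.50

CI: (119.0 - 1.50, 119.0 + 1.50) = (117.50, 120.50)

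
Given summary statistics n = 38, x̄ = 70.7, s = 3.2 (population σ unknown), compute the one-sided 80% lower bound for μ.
μ ≥ 70.26

Lower bound (one-sided):
t* = 0.851 (one-sided for 80%)
Lower bound = x̄ - t* · s/√n = 70.7 - 0.851 · 3.2/√38 = 70.26

We are 80% confident that μ ≥ 70.26.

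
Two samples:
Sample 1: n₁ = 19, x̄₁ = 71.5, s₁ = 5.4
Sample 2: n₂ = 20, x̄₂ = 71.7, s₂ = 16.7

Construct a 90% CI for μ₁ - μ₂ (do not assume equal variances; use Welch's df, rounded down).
(-6.94, 6.54)

Difference: x̄₁ - x̄₂ = -0.20
SE = √(s₁²/n₁ + s₂²/n₂) = √(5.4²/19 + 16.7²/20) = 3.9344
df = 23.12 → 23 (Welch–Satterthwaite, rounded down)
t* = 1.714

CI: -0.20 ± 1.714 · 3.9344 = -0.20 ± 6.74 = (-6.94, 6.54)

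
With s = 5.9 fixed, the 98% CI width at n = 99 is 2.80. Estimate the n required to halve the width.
n ≈ 396

CI width ∝ 1/√n
To reduce width by factor 2, need √n to grow by 2 → need 2² = 4 times as many samples.

Current: n = 99, width = 2.80
New: n = 396, width ≈ 1.39

Width reduced by factor of 2.80/1.39 = 2.01.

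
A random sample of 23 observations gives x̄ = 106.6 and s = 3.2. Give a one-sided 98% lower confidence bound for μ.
μ ≥ 105.14

Lower bound (one-sided):
t* = 2.183 (one-sided for 98%)
Lower bound = x̄ - t* · s/√n = 106.6 - 2.183 · 3.2/√23 = 105.14

We are 98% confident that μ ≥ 105.14.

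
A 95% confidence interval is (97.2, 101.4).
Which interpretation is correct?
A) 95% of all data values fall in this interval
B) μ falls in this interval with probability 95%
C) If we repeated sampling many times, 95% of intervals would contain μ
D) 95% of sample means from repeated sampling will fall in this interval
C

A) Wrong — a CI is about the parameter μ, not individual data values.
B) Wrong — μ is fixed; the randomness lives in the interval, not in μ.
C) Correct — this is the frequentist long-run coverage interpretation.
D) Wrong — coverage applies to intervals containing μ, not to future x̄ values.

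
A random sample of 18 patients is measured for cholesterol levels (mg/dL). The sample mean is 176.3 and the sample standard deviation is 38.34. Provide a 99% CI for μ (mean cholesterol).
(150.11, 202.49)

t-interval (σ unknown):
df = n - 1 = 17
t* = 2.898 for 99% confidence

Margin of error = t* · s/√n = 2.898 · 38.34/√18 = 26.19

CI: (150.11, 202.49)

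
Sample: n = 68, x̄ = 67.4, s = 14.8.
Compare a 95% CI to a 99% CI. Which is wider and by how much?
99% CI is wider by 2.36

df = 67
95% CI: t* = 1.996, (63.82, 70.98), width = 2 · t* · s/√n = 7.16
99% CI: t* = 2.651, (62.64, 72.16), width = 2 · t* · s/√n = 9.52

The 99% CI is wider by 9.52 - 7.16 = 2.36.
Higher confidence requires a wider interval.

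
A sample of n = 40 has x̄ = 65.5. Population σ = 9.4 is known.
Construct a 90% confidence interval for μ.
(63.06, 67.94)

z-interval (σ known):
z* = 1.645 for 90% confidence

Margin of error = z* · σ/√n = 1.645 · 9.4/√40 = 2.44

CI: (65.5 - 2.44, 65.5 + 2.44) = (63.06, 67.94)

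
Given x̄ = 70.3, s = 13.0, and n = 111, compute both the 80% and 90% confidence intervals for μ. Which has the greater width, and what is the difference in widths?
90% CI is wider by 0.91

df = 110
80% CI: t* = 1.289, (68.71, 71.89), width = 2 · t* · s/√n = 3.18
90% CI: t* = 1.659, (68.25, 72.35), width = 2 · t* · s/√n = 4.09

The 90% CI is wider by 4.09 - 3.18 = 0.91.
Higher confidence requires a wider interval.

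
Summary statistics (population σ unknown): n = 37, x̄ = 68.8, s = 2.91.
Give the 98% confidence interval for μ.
(67.64, 69.96)

t-interval (σ unknown):
df = n - 1 = 36
t* = 2.434 for 98% confidence

Margin of error = t* · s/√n = 2.434 · 2.91/√37 = 1.16

CI: (67.64, 69.96)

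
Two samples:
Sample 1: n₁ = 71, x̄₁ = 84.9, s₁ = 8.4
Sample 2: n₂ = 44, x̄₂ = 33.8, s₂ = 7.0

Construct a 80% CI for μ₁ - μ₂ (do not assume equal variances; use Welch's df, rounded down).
(49.23, 52.97)

Difference: x̄₁ - x̄₂ = 51.10
SE = √(s₁²/n₁ + s₂²/n₂) = √(8.4²/71 + 7.0²/44) = 1.4517
df = 103.40 → 103 (Welch–Satterthwaite, rounded down)
t* = 1.290

CI: 51.10 ± 1.290 · 1.4517 = 51.10 ± 1.87 = (49.23, 52.97)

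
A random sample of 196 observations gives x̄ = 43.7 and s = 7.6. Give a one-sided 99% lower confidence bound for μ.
μ ≥ 42.43

Lower bound (one-sided):
t* = 2.346 (one-sided for 99%)
Lower bound = x̄ - t* · s/√n = 43.7 - 2.346 · 7.6/√196 = 42.43

We are 99% confident that μ ≥ 42.43.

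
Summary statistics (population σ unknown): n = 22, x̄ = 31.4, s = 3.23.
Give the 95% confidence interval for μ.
(29.97, 32.83)

t-interval (σ unknown):
df = n - 1 = 21
t* = 2.080 for 95% confidence

Margin of error = t* · s/√n = 2.080 · 3.23/√22 = 1.43

CI: (29.97, 32.83)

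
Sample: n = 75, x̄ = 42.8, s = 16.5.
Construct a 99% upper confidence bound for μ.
μ ≤ 47.33

Upper bound (one-sided):
t* = 2.378 (one-sided for 99%)
Upper bound = x̄ + t* · s/√n = 42.8 + 2.378 · 16.5/√75 = 47.33

We are 99% confident that μ ≤ 47.33.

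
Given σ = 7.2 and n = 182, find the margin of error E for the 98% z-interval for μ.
Margin of error = 1.24

Margin of error = z* · σ/√n
= 2.326 · 7.2/√182
= 2.326 · 7.2/13.4907
= 1.24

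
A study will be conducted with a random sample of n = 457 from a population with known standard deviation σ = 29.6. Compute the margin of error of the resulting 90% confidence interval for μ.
Margin of error = 2.28

Margin of error = z* · σ/√n
= 1.645 · 29.6/√457
= 1.645 · 29.6/21.3776
= 2.28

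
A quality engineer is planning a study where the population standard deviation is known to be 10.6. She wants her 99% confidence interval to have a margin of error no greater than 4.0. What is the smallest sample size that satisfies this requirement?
n ≥ 47

For margin E ≤ 4.0:
n ≥ (z* · σ / E)²
n ≥ (2.576 · 10.6 / 4.0)²
n ≥ 46.60

Minimum n = 47 (rounding up)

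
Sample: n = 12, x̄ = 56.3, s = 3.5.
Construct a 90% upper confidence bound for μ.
μ ≤ 57.68

Upper bound (one-sided):
t* = 1.363 (one-sided for 90%)
Upper bound = x̄ + t* · s/√n = 56.3 + 1.363 · 3.5/√12 = 57.68

We are 90% confident that μ ≤ 57.68.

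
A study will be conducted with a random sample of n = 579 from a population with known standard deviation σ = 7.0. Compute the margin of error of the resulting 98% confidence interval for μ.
Margin of error = 0.68

Margin of error = z* · σ/√n
= 2.326 · 7.0/√579
= 2.326 · 7.0/24.0624
= 0.68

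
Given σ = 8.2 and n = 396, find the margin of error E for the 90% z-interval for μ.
Margin of error = 0.68

Margin of error = z* · σ/√n
= 1.645 · 8.2/√396
= 1.645 · 8.2/19.8997
= 0.68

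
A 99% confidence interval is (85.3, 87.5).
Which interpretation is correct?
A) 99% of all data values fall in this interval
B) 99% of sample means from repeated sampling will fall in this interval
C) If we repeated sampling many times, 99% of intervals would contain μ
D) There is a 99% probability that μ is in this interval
C

A) Wrong — a CI is about the parameter μ, not individual data values.
B) Wrong — coverage applies to intervals containing μ, not to future x̄ values.
C) Correct — this is the frequentist long-run coverage interpretation.
D) Wrong — μ is fixed; the randomness lives in the interval, not in μ.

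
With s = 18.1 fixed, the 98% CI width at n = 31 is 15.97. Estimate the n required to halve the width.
n ≈ 124

CI width ∝ 1/√n
To reduce width by factor 2, need √n to grow by 2 → need 2² = 4 times as many samples.

Current: n = 31, width = 15.97
New: n = 124, width ≈ 7.66

Width reduced by factor of 15.97/7.66 = 2.08.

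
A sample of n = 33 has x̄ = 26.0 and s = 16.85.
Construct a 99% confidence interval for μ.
(17.97, 34.03)

t-interval (σ unknown):
df = n - 1 = 32
t* = 2.738 for 99% confidence

Margin of error = t* · s/√n = 2.738 · 16.85/√33 = 8.03

CI: (17.97, 34.03)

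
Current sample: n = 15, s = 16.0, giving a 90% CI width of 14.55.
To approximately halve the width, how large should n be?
n ≈ 60

CI width ∝ 1/√n
To reduce width by factor 2, need √n to grow by 2 → need 2² = 4 times as many samples.

Current: n = 15, width = 14.55
New: n = 60, width ≈ 6.90

Width reduced by factor of 14.55/6.90 = 2.11.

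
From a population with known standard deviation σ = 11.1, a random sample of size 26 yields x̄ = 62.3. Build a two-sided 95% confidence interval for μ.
(58.03, 66.57)

z-interval (σ known):
z* = 1.960 for 95% confidence

Margin of error = z* · σ/√n = 1.960 · 11.1/√26 = 4.27

CI: (62.3 - 4.27, 62.3 + 4.27) = (58.03, 66.57)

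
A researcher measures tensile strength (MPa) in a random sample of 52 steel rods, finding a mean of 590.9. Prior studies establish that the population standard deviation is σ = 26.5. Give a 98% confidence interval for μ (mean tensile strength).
(582.35, 599.45)

z-interval (σ known):
z* = 2.326 for 98% confidence

Margin of error = z* · σ/√n = 2.326 · 26.5/√52 = 8.55

CI: (590.9 - 8.55, 590.9 + 8.55) = (582.35, 599.45)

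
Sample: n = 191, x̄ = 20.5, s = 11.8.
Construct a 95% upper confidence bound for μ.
μ ≤ 21.91

Upper bound (one-sided):
t* = 1.653 (one-sided for 95%)
Upper bound = x̄ + t* · s/√n = 20.5 + 1.653 · 11.8/√191 = 21.91

We are 95% confident that μ ≤ 21.91.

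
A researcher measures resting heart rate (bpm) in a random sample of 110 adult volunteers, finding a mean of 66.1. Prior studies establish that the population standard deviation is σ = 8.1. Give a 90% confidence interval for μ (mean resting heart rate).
(64.83, 67.37)

z-interval (σ known):
z* = 1.645 for 90% confidence

Margin of error = z* · σ/√n = 1.645 · 8.1/√110 = 1.27

CI: (66.1 - 1.27, 66.1 + 1.27) = (64.83, 67.37)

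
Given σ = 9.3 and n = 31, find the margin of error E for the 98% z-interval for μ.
Margin of error = 3.89

Margin of error = z* · σ/√n
= 2.326 · 9.3/√31
= 2.326 · 9.3/5.5678
= 3.89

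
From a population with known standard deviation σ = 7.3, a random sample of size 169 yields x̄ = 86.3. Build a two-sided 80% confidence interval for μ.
(85.58, 87.02)

z-interval (σ known):
z* = 1.282 for 80% confidence

Margin of error = z* · σ/√n = 1.282 · 7.3/√169 = 0.72

CI: (86.3 - 0.72, 86.3 + 0.72) = (85.58, 87.02)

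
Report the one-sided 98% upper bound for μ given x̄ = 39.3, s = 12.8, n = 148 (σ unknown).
μ ≤ 41.48

Upper bound (one-sided):
t* = 2.072 (one-sided for 98%)
Upper bound = x̄ + t* · s/√n = 39.3 + 2.072 · 12.8/√148 = 41.48

We are 98% confident that μ ≤ 41.48.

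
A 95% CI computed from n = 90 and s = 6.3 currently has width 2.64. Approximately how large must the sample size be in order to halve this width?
n ≈ 360

CI width ∝ 1/√n
To reduce width by factor 2, need √n to grow by 2 → need 2² = 4 times as many samples.

Current: n = 90, width = 2.64
New: n = 360, width ≈ 1.31

Width reduced by factor of 2.64/1.31 = 2.02.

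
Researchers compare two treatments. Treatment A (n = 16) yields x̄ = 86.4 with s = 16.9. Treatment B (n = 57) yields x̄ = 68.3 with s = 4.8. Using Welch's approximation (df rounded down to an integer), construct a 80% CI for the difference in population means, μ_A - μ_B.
(12.37, 23.83)

Difference: x̄₁ - x̄₂ = 18.10
SE = √(s₁²/n₁ + s₂²/n₂) = √(16.9²/16 + 4.8²/57) = 4.2726
df = 15.68 → 15 (Welch–Satterthwaite, rounded down)
t* = 1.341

CI: 18.10 ± 1.341 · 4.2726 = 18.10 ± 5.73 = (12.37, 23.83)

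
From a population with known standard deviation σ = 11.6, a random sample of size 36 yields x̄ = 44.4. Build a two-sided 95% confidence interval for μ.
(40.61, 48.19)

z-interval (σ known):
z* = 1.960 for 95% confidence

Margin of error = z* · σ/√n = 1.960 · 11.6/√36 = 3.79

CI: (44.4 - 3.79, 44.4 + 3.79) = (40.61, 48.19)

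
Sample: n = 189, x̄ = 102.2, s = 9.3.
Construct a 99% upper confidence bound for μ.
μ ≤ 103.79

Upper bound (one-sided):
t* = 2.346 (one-sided for 99%)
Upper bound = x̄ + t* · s/√n = 102.2 + 2.346 · 9.3/√189 = 103.79

We are 99% confident that μ ≤ 103.79.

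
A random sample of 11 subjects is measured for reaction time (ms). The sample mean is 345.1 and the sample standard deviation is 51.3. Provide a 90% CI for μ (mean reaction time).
(317.07, 373.13)

t-interval (σ unknown):
df = n - 1 = 10
t* = 1.812 for 90% confidence

Margin of error = t* · s/√n = 1.812 · 51.3/√11 = 28.03

CI: (317.07, 373.13)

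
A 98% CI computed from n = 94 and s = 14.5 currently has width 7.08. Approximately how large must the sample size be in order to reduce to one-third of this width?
n ≈ 846

CI width ∝ 1/√n
To reduce width by factor 3, need √n to grow by 3 → need 3² = 9 times as many samples.

Current: n = 94, width = 7.08
New: n = 846, width ≈ 2.32

Width reduced by factor of 7.08/2.32 = 3.05.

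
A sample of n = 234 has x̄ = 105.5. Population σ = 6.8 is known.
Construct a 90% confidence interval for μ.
(104.77, 106.23)

z-interval (σ known):
z* = 1.645 for 90% confidence

Margin of error = z* · σ/√n = 1.645 · 6.8/√234 = 0.73

CI: (105.5 - 0.73, 105.5 + 0.73) = (104.77, 106.23)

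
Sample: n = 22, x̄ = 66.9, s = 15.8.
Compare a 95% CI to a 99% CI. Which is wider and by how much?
99% CI is wider by 5.06

df = 21
95% CI: t* = 2.080, (59.89, 73.91), width = 2 · t* · s/√n = 14.01
99% CI: t* = 2.831, (57.36, 76.44), width = 2 · t* · s/√n = 19.07

The 99% CI is wider by 19.07 - 14.01 = 5.06.
Higher confidence requires a wider interval.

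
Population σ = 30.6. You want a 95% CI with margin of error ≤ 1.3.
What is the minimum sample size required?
n ≥ 2129

For margin E ≤ 1.3:
n ≥ (z* · σ / E)²
n ≥ (1.960 · 30.6 / 1.3)²
n ≥ 2128.47

Minimum n = 2129 (rounding up)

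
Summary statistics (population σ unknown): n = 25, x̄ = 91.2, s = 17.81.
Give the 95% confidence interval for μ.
(83.85, 98.55)

t-interval (σ unknown):
df = n - 1 = 24
t* = 2.064 for 95% confidence

Margin of error = t* · s/√n = 2.064 · 17.81/√25 = 7.35

CI: (83.85, 98.55)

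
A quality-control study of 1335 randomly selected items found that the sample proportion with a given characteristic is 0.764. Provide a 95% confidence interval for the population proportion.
(0.741, 0.787)

Proportion CI:
SE = √(p̂(1-p̂)/n) = √(0.764 · 0.236 / 1335) = 0.01162

z* = 1.960
Margin = z* · SE = 1.960 · 0.01162 = 0.0228

CI: 0.764 ± 0.0228 = (0.741, 0.787)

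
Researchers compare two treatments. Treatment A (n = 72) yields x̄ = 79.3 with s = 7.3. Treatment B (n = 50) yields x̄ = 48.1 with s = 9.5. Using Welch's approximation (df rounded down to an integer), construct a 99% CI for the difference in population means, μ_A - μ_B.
(27.00, 35.40)

Difference: x̄₁ - x̄₂ = 31.20
SE = √(s₁²/n₁ + s₂²/n₂) = √(7.3²/72 + 9.5²/50) = 1.5953
df = 87.29 → 87 (Welch–Satterthwaite, rounded down)
t* = 2.634

CI: 31.20 ± 2.634 · 1.5953 = 31.20 ± 4.20 = (27.00, 35.40)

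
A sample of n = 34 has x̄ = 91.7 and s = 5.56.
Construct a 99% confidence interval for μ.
(89.09, 94.31)

t-interval (σ unknown):
df = n - 1 = 33
t* = 2.733 for 99% confidence

Margin of error = t* · s/√n = 2.733 · 5.56/√34 = 2.61

CI: (89.09, 94.31)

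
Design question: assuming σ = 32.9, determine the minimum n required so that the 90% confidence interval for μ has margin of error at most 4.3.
n ≥ 159

For margin E ≤ 4.3:
n ≥ (z* · σ / E)²
n ≥ (1.645 · 32.9 / 4.3)²
n ≥ 158.41

Minimum n = 159 (rounding up)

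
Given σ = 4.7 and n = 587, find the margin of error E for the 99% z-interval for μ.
Margin of error = 0.50

Margin of error = z* · σ/√n
= 2.576 · 4.7/√587
= 2.576 · 4.7/24.2281
= 0.50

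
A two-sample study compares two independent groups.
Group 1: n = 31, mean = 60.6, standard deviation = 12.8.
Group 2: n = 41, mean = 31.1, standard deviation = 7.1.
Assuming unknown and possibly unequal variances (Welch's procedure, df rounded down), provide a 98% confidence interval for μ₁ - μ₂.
(23.33, 35.67)

Difference: x̄₁ - x̄₂ = 29.50
SE = √(s₁²/n₁ + s₂²/n₂) = √(12.8²/31 + 7.1²/41) = 2.5524
df = 43.80 → 43 (Welch–Satterthwaite, rounded down)
t* = 2.416

CI: 29.50 ± 2.416 · 2.5524 = 29.50 ± 6.17 = (23.33, 35.67)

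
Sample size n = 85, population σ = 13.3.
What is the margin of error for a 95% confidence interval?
Margin of error = 2.83

Margin of error = z* · σ/√n
= 1.960 · 13.3/√85
= 1.960 · 13.3/9.2195
= 2.83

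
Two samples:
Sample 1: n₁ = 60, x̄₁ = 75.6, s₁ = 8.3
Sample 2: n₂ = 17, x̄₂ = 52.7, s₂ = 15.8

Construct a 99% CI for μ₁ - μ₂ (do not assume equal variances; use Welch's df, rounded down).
(11.45, 34.35)

Difference: x̄₁ - x̄₂ = 22.90
SE = √(s₁²/n₁ + s₂²/n₂) = √(8.3²/60 + 15.8²/17) = 3.9791
df = 18.57 → 18 (Welch–Satterthwaite, rounded down)
t* = 2.878

CI: 22.90 ± 2.878 · 3.9791 = 22.90 ± 11.45 = (11.45, 34.35)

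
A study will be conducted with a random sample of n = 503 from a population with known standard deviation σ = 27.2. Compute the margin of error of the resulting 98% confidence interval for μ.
Margin of error = 2.82

Margin of error = z* · σ/√n
= 2.326 · 27.2/√503
= 2.326 · 27.2/22.4277
= 2.82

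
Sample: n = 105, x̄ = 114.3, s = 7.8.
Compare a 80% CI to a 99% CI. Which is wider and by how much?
99% CI is wider by 2.03

df = 104
80% CI: t* = 1.290, (113.32, 115.28), width = 2 · t* · s/√n = 1.96
99% CI: t* = 2.624, (112.30, 116.30), width = 2 · t* · s/√n = 3.99

The 99% CI is wider by 3.99 - 1.96 = 2.03.
Higher confidence requires a wider interval.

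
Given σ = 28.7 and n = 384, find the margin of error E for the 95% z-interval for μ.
Margin of error = 2.87

Margin of error = z* · σ/√n
= 1.960 · 28.7/√384
= 1.960 · 28.7/19.5959
= 2.87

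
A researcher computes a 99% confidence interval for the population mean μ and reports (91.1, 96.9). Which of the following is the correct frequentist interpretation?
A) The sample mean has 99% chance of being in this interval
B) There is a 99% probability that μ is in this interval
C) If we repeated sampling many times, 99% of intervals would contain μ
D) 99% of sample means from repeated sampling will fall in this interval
C

A) Wrong — x̄ is observed and sits in the interval by construction.
B) Wrong — μ is fixed; the randomness lives in the interval, not in μ.
C) Correct — this is the frequentist long-run coverage interpretation.
D) Wrong — coverage applies to intervals containing μ, not to future x̄ values.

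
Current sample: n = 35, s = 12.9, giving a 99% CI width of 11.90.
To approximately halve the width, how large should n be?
n ≈ 140

CI width ∝ 1/√n
To reduce width by factor 2, need √n to grow by 2 → need 2² = 4 times as many samples.

Current: n = 35, width = 11.90
New: n = 140, width ≈ 5.70

Width reduced by factor of 11.90/5.70 = 2.09.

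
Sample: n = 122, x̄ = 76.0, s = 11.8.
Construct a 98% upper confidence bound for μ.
μ ≤ 78.22

Upper bound (one-sided):
t* = 2.076 (one-sided for 98%)
Upper bound = x̄ + t* · s/√n = 76.0 + 2.076 · 11.8/√122 = 78.22

We are 98% confident that μ ≤ 78.22.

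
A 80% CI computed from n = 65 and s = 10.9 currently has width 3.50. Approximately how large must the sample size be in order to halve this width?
n ≈ 260

CI width ∝ 1/√n
To reduce width by factor 2, need √n to grow by 2 → need 2² = 4 times as many samples.

Current: n = 65, width = 3.50
New: n = 260, width ≈ 1.74

Width reduced by factor of 3.50/1.74 = 2.01.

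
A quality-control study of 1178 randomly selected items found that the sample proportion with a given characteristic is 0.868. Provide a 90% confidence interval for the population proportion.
(0.852, 0.884)

Proportion CI:
SE = √(p̂(1-p̂)/n) = √(0.868 · 0.132 / 1178) = 0.00986

z* = 1.645
Margin = z* · SE = 1.645 · 0.00986 = 0.0162

CI: 0.868 ± 0.0162 = (0.852, 0.884)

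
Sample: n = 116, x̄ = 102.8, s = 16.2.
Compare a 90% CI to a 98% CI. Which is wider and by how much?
98% CI is wider by 2.11

df = 115
90% CI: t* = 1.658, (100.31, 105.29), width = 2 · t* · s/√n = 4.99
98% CI: t* = 2.359, (99.25, 106.35), width = 2 · t* · s/√n = 7.10

The 98% CI is wider by 7.10 - 4.99 = 2.11.
Higher confidence requires a wider interval.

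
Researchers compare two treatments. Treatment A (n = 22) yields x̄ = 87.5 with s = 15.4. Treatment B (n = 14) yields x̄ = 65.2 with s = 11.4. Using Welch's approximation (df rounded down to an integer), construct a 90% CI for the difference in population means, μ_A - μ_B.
(14.72, 29.88)

Difference: x̄₁ - x̄₂ = 22.30
SE = √(s₁²/n₁ + s₂²/n₂) = √(15.4²/22 + 11.4²/14) = 4.4792
df = 33.10 → 33 (Welch–Satterthwaite, rounded down)
t* = 1.692

CI: 22.30 ± 1.692 · 4.4792 = 22.30 ± 7.58 = (14.72, 29.88)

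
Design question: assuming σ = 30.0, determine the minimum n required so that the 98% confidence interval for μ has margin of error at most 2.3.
n ≥ 921

For margin E ≤ 2.3:
n ≥ (z* · σ / E)²
n ≥ (2.326 · 30.0 / 2.3)²
n ≥ 920.46

Minimum n = 921 (rounding up)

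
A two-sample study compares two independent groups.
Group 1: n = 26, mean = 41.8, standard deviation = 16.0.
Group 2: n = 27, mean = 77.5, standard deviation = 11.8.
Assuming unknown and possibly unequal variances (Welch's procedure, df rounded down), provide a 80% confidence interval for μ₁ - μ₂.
(-40.74, -30.66)

Difference: x̄₁ - x̄₂ = -35.70
SE = √(s₁²/n₁ + s₂²/n₂) = √(16.0²/26 + 11.8²/27) = 3.8734
df = 45.93 → 45 (Welch–Satterthwaite, rounded down)
t* = 1.301

CI: -35.70 ± 1.301 · 3.8734 = -35.70 ± 5.04 = (-40.74, -30.66)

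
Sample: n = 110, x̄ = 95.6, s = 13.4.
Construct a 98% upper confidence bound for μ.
μ ≤ 98.26

Upper bound (one-sided):
t* = 2.079 (one-sided for 98%)
Upper bound = x̄ + t* · s/√n = 95.6 + 2.079 · 13.4/√110 = 98.26

We are 98% confident that μ ≤ 98.26.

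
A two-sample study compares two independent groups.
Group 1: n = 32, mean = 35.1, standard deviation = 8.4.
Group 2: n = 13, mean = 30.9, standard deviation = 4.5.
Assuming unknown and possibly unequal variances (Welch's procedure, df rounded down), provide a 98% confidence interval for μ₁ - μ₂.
(-0.51, 8.91)

Difference: x̄₁ - x̄₂ = 4.20
SE = √(s₁²/n₁ + s₂²/n₂) = √(8.4²/32 + 4.5²/13) = 1.9398
df = 39.43 → 39 (Welch–Satterthwaite, rounded down)
t* = 2.426

CI: 4.20 ± 2.426 · 1.9398 = 4.20 ± 4.71 = (-0.51, 8.91)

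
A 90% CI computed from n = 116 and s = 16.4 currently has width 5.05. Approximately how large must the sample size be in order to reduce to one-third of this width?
n ≈ 1044

CI width ∝ 1/√n
To reduce width by factor 3, need √n to grow by 3 → need 3² = 9 times as many samples.

Current: n = 116, width = 5.05
New: n = 1044, width ≈ 1.67

Width reduced by factor of 5.05/1.67 = 3.02.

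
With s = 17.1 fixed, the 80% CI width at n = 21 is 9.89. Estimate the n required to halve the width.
n ≈ 84

CI width ∝ 1/√n
To reduce width by factor 2, need √n to grow by 2 → need 2² = 4 times as many samples.

Current: n = 21, width = 9.89
New: n = 84, width ≈ 4.82

Width reduced by factor of 9.89/4.82 = 2.05.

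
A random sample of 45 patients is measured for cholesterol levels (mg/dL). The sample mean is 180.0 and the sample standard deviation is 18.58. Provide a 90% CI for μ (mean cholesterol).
(175.35, 184.65)

t-interval (σ unknown):
df = n - 1 = 44
t* = 1.680 for 90% confidence

Margin of error = t* · s/√n = 1.680 · 18.58/√45 = 4.65

CI: (175.35, 184.65)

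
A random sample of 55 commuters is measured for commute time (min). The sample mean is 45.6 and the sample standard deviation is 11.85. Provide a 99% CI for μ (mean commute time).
(41.33, 49.87)

t-interval (σ unknown):
df = n - 1 = 54
t* = 2.670 for 99% confidence

Margin of error = t* · s/√n = 2.670 · 11.85/√55 = 4.27

CI: (41.33, 49.87)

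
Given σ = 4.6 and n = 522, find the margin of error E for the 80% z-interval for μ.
Margin of error = 0.26

Margin of error = z* · σ/√n
= 1.282 · 4.6/√522
= 1.282 · 4.6/22.8473
= 0.26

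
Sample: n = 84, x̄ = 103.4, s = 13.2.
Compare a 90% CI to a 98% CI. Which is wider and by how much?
98% CI is wider by 2.04

df = 83
90% CI: t* = 1.663, (101.00, 105.80), width = 2 · t* · s/√n = 4.79
98% CI: t* = 2.372, (99.98, 106.82), width = 2 · t* · s/√n = 6.83

The 98% CI is wider by 6.83 - 4.79 = 2.04.
Higher confidence requires a wider interval.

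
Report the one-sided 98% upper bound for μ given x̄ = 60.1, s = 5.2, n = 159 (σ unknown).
μ ≤ 60.95

Upper bound (one-sided):
t* = 2.071 (one-sided for 98%)
Upper bound = x̄ + t* · s/√n = 60.1 + 2.071 · 5.2/√159 = 60.95

We are 98% confident that μ ≤ 60.95.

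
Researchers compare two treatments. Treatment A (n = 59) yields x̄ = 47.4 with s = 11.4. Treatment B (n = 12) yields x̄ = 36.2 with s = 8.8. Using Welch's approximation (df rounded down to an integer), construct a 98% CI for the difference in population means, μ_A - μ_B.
(3.73, 18.67)

Difference: x̄₁ - x̄₂ = 11.20
SE = √(s₁²/n₁ + s₂²/n₂) = √(11.4²/59 + 8.8²/12) = 2.9421
df = 19.36 → 19 (Welch–Satterthwaite, rounded down)
t* = 2.539

CI: 11.20 ± 2.539 · 2.9421 = 11.20 ± 7.47 = (3.73, 18.67)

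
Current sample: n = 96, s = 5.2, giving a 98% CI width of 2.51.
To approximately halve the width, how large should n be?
n ≈ 384

CI width ∝ 1/√n
To reduce width by factor 2, need √n to grow by 2 → need 2² = 4 times as many samples.

Current: n = 96, width = 2.51
New: n = 384, width ≈ 1.24

Width reduced by factor of 2.51/1.24 = 2.02.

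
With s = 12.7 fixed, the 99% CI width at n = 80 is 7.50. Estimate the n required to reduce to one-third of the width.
n ≈ 720

CI width ∝ 1/√n
To reduce width by factor 3, need √n to grow by 3 → need 3² = 9 times as many samples.

Current: n = 80, width = 7.50
New: n = 720, width ≈ 2.45

Width reduced by factor of 7.50/2.45 = 3.06.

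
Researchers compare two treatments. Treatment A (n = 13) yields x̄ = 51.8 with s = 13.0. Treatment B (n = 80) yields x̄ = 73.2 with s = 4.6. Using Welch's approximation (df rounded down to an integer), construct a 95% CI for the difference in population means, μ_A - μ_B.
(-29.34, -13.46)

Difference: x̄₁ - x̄₂ = -21.40
SE = √(s₁²/n₁ + s₂²/n₂) = √(13.0²/13 + 4.6²/80) = 3.6420
df = 12.49 → 12 (Welch–Satterthwaite, rounded down)
t* = 2.179

CI: -21.40 ± 2.179 · 3.6420 = -21.40 ± 7.94 = (-29.34, -13.46)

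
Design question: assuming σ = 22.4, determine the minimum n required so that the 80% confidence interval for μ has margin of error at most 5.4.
n ≥ 29

For margin E ≤ 5.4:
n ≥ (z* · σ / E)²
n ≥ (1.282 · 22.4 / 5.4)²
n ≥ 28.28

Minimum n = 29 (rounding up)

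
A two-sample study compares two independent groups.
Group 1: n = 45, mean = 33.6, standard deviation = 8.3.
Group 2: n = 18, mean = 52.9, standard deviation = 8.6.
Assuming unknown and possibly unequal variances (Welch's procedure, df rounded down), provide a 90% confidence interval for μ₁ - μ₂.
(-23.33, -15.27)

Difference: x̄₁ - x̄₂ = -19.30
SE = √(s₁²/n₁ + s₂²/n₂) = √(8.3²/45 + 8.6²/18) = 2.3748
df = 30.40 → 30 (Welch–Satterthwaite, rounded down)
t* = 1.697

CI: -19.30 ± 1.697 · 2.3748 = -19.30 ± 4.03 = (-23.33, -15.27)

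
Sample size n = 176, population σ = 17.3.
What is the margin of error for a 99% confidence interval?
Margin of error = 3.36

Margin of error = z* · σ/√n
= 2.576 · 17.3/√176
= 2.576 · 17.3/13.2665
= 3.36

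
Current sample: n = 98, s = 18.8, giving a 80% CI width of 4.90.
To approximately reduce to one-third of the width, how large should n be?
n ≈ 882

CI width ∝ 1/√n
To reduce width by factor 3, need √n to grow by 3 → need 3² = 9 times as many samples.

Current: n = 98, width = 4.90
New: n = 882, width ≈ 1.62

Width reduced by factor of 4.90/1.62 = 3.02.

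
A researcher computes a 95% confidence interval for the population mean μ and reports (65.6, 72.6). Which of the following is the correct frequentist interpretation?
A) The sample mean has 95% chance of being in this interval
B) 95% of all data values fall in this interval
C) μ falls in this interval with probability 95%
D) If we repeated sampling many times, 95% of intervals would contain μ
D

A) Wrong — x̄ is observed and sits in the interval by construction.
B) Wrong — a CI is about the parameter μ, not individual data values.
C) Wrong — μ is fixed; the randomness lives in the interval, not in μ.
D) Correct — this is the frequentist long-run coverage interpretation.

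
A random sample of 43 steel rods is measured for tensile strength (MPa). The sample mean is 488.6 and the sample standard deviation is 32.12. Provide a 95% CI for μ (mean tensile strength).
(478.72, 498.48)

t-interval (σ unknown):
df = n - 1 = 42
t* = 2.018 for 95% confidence

Margin of error = t* · s/√n = 2.018 · 32.12/√43 = 9.88

CI: (478.72, 498.48)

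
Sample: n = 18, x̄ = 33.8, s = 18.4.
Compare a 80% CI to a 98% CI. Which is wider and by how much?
98% CI is wider by 10.71

df = 17
80% CI: t* = 1.333, (28.02, 39.58), width = 2 · t* · s/√n = 11.56
98% CI: t* = 2.567, (22.67, 44.93), width = 2 · t* · s/√n = 22.27

The 98% CI is wider by 22.27 - 11.56 = 10.71.
Higher confidence requires a wider interval.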